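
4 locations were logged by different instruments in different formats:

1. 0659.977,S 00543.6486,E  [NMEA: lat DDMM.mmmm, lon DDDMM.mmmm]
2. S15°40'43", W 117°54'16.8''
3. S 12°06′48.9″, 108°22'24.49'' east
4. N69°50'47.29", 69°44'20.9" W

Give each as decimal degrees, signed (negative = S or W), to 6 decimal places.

1. -6.999617, 5.727477
2. -15.678611, -117.904667
3. -12.113583, 108.373469
4. 69.846469, -69.739139

Point 1:
  Lat: split at 2 digits → 06° and 59.977′; 6 + 59.977/60 = 6.9996167
  S → negative
  Lon: degrees = first 3 digits = 5, minutes = 43.6486; 5 + 43.6486/60 = 5.7274767
  E → positive
Point 2:
  Latitude: 15° + 40/60 + 43/3600 = 15 + 0.666667 + 0.011944 = 15.6786111
  S ⇒ negate
  Lon: 117 + 54/60 + 16.8/3600 = 117.9046667
  hemisphere W, so the sign is −
Point 3:
  φ: 6′ + 48.9″ = 6.81500′; 12 + 6.81500/60 = 12.1135833
  S → negative
  λ: 22′ + 24.49″ = 22.40817′; 108 + 22.40817/60 = 108.3734694
  E → positive
Point 4:
  φ: 50′ + 47.29″ = 50.78817′; 69 + 50.78817/60 = 69.8464694
  N → positive
  λ: 69° + 44/60 + 20.9/3600 = 69 + 0.733333 + 0.005806 = 69.7391389
  W → negative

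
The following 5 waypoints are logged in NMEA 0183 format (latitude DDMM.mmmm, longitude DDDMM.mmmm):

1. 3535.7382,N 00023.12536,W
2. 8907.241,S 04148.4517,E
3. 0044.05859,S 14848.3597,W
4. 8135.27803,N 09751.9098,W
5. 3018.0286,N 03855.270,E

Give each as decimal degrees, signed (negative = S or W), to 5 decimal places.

1. 35.59564, -0.38542
2. -89.12068, 41.80753
3. -0.73431, -148.80600
4. 81.58797, -97.86516
5. 30.30048, 38.92117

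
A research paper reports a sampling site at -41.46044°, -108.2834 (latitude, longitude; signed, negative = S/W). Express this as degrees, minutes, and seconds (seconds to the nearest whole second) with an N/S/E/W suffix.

Latitude is negative → S; |value| = 41.460440
Lat: whole degrees 41; 27.62640′ → 27′ and 37.58″
Longitude is negative → W; |value| = 108.283400
Longitude: whole degrees 108; 17.00400′ → 17′ and 0.24″

41°27′38″ S, 108°17′0″ W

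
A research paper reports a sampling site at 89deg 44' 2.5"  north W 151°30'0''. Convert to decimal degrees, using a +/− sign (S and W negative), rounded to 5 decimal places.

89.73403, -151.50000

Lat: 89° + 44/60 + 2.5/3600 = 89 + 0.733333 + 0.000694 = 89.734028
N → positive
Longitude: 151 + 30/60 + 0/3600 = 151.500000
hemisphere W, so the sign is −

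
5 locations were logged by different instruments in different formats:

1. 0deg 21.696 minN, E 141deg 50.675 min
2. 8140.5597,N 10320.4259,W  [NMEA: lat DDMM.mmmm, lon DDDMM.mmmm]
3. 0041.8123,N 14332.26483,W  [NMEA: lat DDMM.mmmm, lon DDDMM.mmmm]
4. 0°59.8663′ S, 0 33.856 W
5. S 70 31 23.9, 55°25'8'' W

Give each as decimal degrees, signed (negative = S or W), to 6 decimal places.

1. 0.361600, 141.844583
2. 81.675995, -103.340432
3. 0.696872, -143.537747
4. -0.997772, -0.564267
5. -70.523306, -55.418889

Point 1:
  Latitude: 21.696′ = 0.361600°; total 0.3616000
  N ⇒ keep positive
  λ: 141 + 50.675/60 = 141.8445833
  E ⇒ keep positive
Point 2:
  φ: degrees = first 2 digits = 81, minutes = 40.5597; 81 + 40.5597/60 = 81.6759950
  N → positive
  λ: degrees = first 3 digits = 103, minutes = 20.4259; 103 + 20.4259/60 = 103.3404317
  hemisphere W, so the sign is −
Point 3:
  φ: degrees = first 2 digits = 0, minutes = 41.8123; 0 + 41.8123/60 = 0.6968717
  N ⇒ keep positive
  λ: degrees = first 3 digits = 143, minutes = 32.26483; 143 + 32.26483/60 = 143.5377472
  W ⇒ negate
Point 4:
  Lat: 59.8663′ = 0.997772°; total 0.9977717
  S → negative
  Longitude: 33.856′ = 0.564267°; total 0.5642667
  W → negative
Point 5:
  Lat: 31′ + 23.9″ = 31.39833′; 70 + 31.39833/60 = 70.5233056
  hemisphere S, so the sign is −
  Longitude: 25′ + 8″ = 25.13333′; 55 + 25.13333/60 = 55.4188889
  hemisphere W, so the sign is −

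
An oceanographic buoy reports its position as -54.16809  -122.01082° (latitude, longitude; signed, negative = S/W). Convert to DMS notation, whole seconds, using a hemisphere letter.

Latitude is negative → S; |value| = 54.168090
Lat: 0.168090° → 10.08540′; 0.08540 × 60 = 5.12″
Longitude is negative → W; |value| = 122.010820
Longitude: 0.010820° → 0.64920′; 0.64920 × 60 = 38.95″

54°10′5″ S, 122°00′39″ W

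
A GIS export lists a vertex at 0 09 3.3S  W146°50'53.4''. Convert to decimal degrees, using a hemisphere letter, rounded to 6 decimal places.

0.150917° S, 146.848167° W

φ: 0 + 9/60 + 3.3/3600 = 0.1509167
λ: 50′ + 53.4″ = 50.89000′; 146 + 50.89000/60 = 146.8481667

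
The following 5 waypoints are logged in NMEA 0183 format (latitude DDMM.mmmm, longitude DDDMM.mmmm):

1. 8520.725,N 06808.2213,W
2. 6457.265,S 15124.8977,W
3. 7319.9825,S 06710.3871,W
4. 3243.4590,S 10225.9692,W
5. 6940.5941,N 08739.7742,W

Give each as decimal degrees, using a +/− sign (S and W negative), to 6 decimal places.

1. 85.345417, -68.137022
2. -64.954417, -151.414962
3. -73.333042, -67.173118
4. -32.724317, -102.432820
5. 69.676568, -87.662903

Point 1:
  Lat: degrees = first 2 digits = 85, minutes = 20.725; 85 + 20.725/60 = 85.3454167
  N ⇒ keep positive
  Longitude: degrees = first 3 digits = 68, minutes = 8.2213; 68 + 8.2213/60 = 68.1370217
  W ⇒ negate
Point 2:
  Lat: degrees = first 2 digits = 64, minutes = 57.265; 64 + 57.265/60 = 64.9544167
  hemisphere S, so the sign is −
  Lon: split at 3 digits → 151° and 24.8977′; 151 + 24.8977/60 = 151.4149617
  hemisphere W, so the sign is −
Point 3:
  Lat: degrees = first 2 digits = 73, minutes = 19.9825; 73 + 19.9825/60 = 73.3330417
  hemisphere S, so the sign is −
  Longitude: degrees = first 3 digits = 67, minutes = 10.3871; 67 + 10.3871/60 = 67.1731183
  W ⇒ negate
Point 4:
  Lat: degrees = first 2 digits = 32, minutes = 43.459; 32 + 43.459/60 = 32.7243167
  S ⇒ negate
  Longitude: split at 3 digits → 102° and 25.9692′; 102 + 25.9692/60 = 102.4328200
  W → negative
Point 5:
  Lat: degrees = first 2 digits = 69, minutes = 40.5941; 69 + 40.5941/60 = 69.6765683
  N ⇒ keep positive
  Longitude: split at 3 digits → 087° and 39.7742′; 87 + 39.7742/60 = 87.6629033
  hemisphere W, so the sign is −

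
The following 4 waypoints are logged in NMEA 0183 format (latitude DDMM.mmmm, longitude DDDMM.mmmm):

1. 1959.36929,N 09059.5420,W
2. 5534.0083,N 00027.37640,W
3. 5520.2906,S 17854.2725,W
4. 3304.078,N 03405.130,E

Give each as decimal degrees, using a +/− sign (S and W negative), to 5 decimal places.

1. 19.98949, -90.99237
2. 55.56681, -0.45627
3. -55.33818, -178.90454
4. 33.06797, 34.08550

Point 1:
  Latitude: split at 2 digits → 19° and 59.36929′; 19 + 59.36929/60 = 19.989488
  N ⇒ keep positive
  λ: degrees = first 3 digits = 90, minutes = 59.542; 90 + 59.542/60 = 90.992367
  hemisphere W, so the sign is −
Point 2:
  φ: degrees = first 2 digits = 55, minutes = 34.0083; 55 + 34.0083/60 = 55.566805
  N → positive
  Lon: degrees = first 3 digits = 0, minutes = 27.3764; 0 + 27.3764/60 = 0.456273
  W ⇒ negate
Point 3:
  Lat: split at 2 digits → 55° and 20.2906′; 55 + 20.2906/60 = 55.338177
  S → negative
  λ: split at 3 digits → 178° and 54.2725′; 178 + 54.2725/60 = 178.904542
  W → negative
Point 4:
  Lat: degrees = first 2 digits = 33, minutes = 4.078; 33 + 4.078/60 = 33.067967
  N ⇒ keep positive
  Longitude: split at 3 digits → 034° and 5.13′; 34 + 5.13/60 = 34.085500
  E ⇒ keep positive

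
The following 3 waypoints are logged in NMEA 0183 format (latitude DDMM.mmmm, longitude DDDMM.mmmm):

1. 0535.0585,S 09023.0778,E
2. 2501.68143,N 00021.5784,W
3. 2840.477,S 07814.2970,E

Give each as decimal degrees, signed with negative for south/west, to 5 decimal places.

1. -5.58431, 90.38463
2. 25.02802, -0.35964
3. -28.67462, 78.23828

Point 1:
  Lat: degrees = first 2 digits = 5, minutes = 35.0585; 5 + 35.0585/60 = 5.584308
  S → negative
  Longitude: degrees = first 3 digits = 90, minutes = 23.0778; 90 + 23.0778/60 = 90.384630
  E ⇒ keep positive
Point 2:
  φ: degrees = first 2 digits = 25, minutes = 1.68143; 25 + 1.68143/60 = 25.028024
  N ⇒ keep positive
  λ: split at 3 digits → 000° and 21.5784′; 0 + 21.5784/60 = 0.359640
  hemisphere W, so the sign is −
Point 3:
  Lat: degrees = first 2 digits = 28, minutes = 40.477; 28 + 40.477/60 = 28.674617
  hemisphere S, so the sign is −
  Lon: degrees = first 3 digits = 78, minutes = 14.297; 78 + 14.297/60 = 78.238283
  E ⇒ keep positive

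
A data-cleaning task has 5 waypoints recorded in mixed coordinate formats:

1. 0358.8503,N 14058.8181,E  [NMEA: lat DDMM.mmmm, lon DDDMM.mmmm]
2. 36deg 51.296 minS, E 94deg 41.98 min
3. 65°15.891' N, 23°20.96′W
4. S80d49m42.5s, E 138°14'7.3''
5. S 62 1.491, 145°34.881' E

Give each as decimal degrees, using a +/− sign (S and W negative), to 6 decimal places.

Point 1:
  Lat: degrees = first 2 digits = 3, minutes = 58.8503; 3 + 58.8503/60 = 3.9808383
  N → positive
  Longitude: degrees = first 3 digits = 140, minutes = 58.8181; 140 + 58.8181/60 = 140.9803017
  E → positive
Point 2:
  Latitude: 51.296′ = 0.854933°; total 36.8549333
  S → negative
  Lon: 94 + 41.98/60 = 94.6996667
  E → positive
Point 3:
  Lat: 15.891′ = 0.264850°; total 65.2648500
  N ⇒ keep positive
  λ: 20.96′ = 0.349333°; total 23.3493333
  W ⇒ negate
Point 4:
  Latitude: 80° + 49/60 + 42.5/3600 = 80 + 0.816667 + 0.011806 = 80.8284722
  S ⇒ negate
  λ: 138 + 14/60 + 7.3/3600 = 138.2353611
  E → positive
Point 5:
  Lat: 62 + 1.491/60 = 62.0248500
  S ⇒ negate
  Longitude: 145 + 34.881/60 = 145.5813500
  E ⇒ keep positive

1. 3.980838, 140.980302
2. -36.854933, 94.699667
3. 65.264850, -23.349333
4. -80.828472, 138.235361
5. -62.024850, 145.581350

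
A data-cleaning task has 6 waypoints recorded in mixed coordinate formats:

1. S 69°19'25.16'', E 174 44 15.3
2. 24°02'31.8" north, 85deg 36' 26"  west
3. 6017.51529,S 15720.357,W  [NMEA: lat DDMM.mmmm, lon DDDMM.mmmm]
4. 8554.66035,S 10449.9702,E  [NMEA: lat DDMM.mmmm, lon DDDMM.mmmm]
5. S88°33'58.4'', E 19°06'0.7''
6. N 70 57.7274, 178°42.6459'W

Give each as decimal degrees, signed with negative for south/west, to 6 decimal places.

1. -69.323656, 174.737583
2. 24.042167, -85.607222
3. -60.291922, -157.339283
4. -85.911006, 104.832837
5. -88.566222, 19.100194
6. 70.962123, -178.710765

Point 1:
  Lat: 69° + 19/60 + 25.16/3600 = 69 + 0.316667 + 0.006989 = 69.3236556
  S → negative
  λ: 174 + 44/60 + 15.3/3600 = 174.7375833
  E → positive
Point 2:
  φ: 24° + 2/60 + 31.8/3600 = 24 + 0.033333 + 0.008833 = 24.0421667
  N → positive
  Longitude: 36′ + 26″ = 36.43333′; 85 + 36.43333/60 = 85.6072222
  hemisphere W, so the sign is −
Point 3:
  φ: split at 2 digits → 60° and 17.51529′; 60 + 17.51529/60 = 60.2919215
  S ⇒ negate
  λ: split at 3 digits → 157° and 20.357′; 157 + 20.357/60 = 157.3392833
  hemisphere W, so the sign is −
Point 4:
  φ: split at 2 digits → 85° and 54.66035′; 85 + 54.66035/60 = 85.9110058
  S → negative
  λ: split at 3 digits → 104° and 49.9702′; 104 + 49.9702/60 = 104.8328367
  E ⇒ keep positive
Point 5:
  Lat: 88° + 33/60 + 58.4/3600 = 88 + 0.550000 + 0.016222 = 88.5662222
  S ⇒ negate
  Lon: 6′ + 0.7″ = 6.01167′; 19 + 6.01167/60 = 19.1001944
  E ⇒ keep positive
Point 6:
  Lat: 57.7274′ = 0.962123°; total 70.9621233
  N ⇒ keep positive
  Lon: 42.6459′ = 0.710765°; total 178.7107650
  W ⇒ negate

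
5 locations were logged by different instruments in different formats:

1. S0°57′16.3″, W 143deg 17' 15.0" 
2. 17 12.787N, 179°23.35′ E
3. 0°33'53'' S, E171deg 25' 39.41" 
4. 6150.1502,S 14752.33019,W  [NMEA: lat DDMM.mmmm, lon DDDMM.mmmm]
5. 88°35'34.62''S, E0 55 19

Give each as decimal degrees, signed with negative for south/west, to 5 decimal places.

1. -0.95453, -143.28750
2. 17.21312, 179.38917
3. -0.56472, 171.42761
4. -61.83584, -147.87217
5. -88.59295, 0.92194

Point 1:
  φ: 57′ + 16.3″ = 57.27167′; 0 + 57.27167/60 = 0.954528
  S → negative
  Longitude: 17′ + 15″ = 17.25000′; 143 + 17.25000/60 = 143.287500
  hemisphere W, so the sign is −
Point 2:
  Lat: 17 + 12.787/60 = 17.213117
  N ⇒ keep positive
  Longitude: 179 + 23.35/60 = 179.389167
  E → positive
Point 3:
  Lat: 0° + 33/60 + 53/3600 = 0 + 0.550000 + 0.014722 = 0.564722
  S ⇒ negate
  Lon: 25′ + 39.41″ = 25.65683′; 171 + 25.65683/60 = 171.427614
  E ⇒ keep positive
Point 4:
  φ: split at 2 digits → 61° and 50.1502′; 61 + 50.1502/60 = 61.835837
  S → negative
  Lon: degrees = first 3 digits = 147, minutes = 52.33019; 147 + 52.33019/60 = 147.872170
  hemisphere W, so the sign is −
Point 5:
  Lat: 88 + 35/60 + 34.62/3600 = 88.592950
  S → negative
  Longitude: 55′ + 19″ = 55.31667′; 0 + 55.31667/60 = 0.921944
  E ⇒ keep positive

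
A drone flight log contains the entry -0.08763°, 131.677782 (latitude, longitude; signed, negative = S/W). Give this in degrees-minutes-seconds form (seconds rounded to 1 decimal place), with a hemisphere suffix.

Latitude is negative → S; |value| = 0.087630
φ: 0.087630° → 5.25780′; 0.25780 × 60 = 15.468″
Longitude: 0.677782° → 40.66692′; 0.66692 × 60 = 40.015″

0°05′15.5″ S, 131°40′40.0″ E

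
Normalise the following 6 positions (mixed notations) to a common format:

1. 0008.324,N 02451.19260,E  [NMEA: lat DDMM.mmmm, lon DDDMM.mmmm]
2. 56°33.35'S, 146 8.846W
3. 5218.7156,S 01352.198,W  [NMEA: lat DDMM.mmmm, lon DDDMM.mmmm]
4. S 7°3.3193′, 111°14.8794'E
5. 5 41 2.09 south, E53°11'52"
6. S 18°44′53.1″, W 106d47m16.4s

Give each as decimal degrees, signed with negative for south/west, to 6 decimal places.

1. 0.138733, 24.853210
2. -56.555833, -146.147433
3. -52.311927, -13.869967
4. -7.055322, 111.247990
5. -5.683914, 53.197778
6. -18.748083, -106.787889

Point 1:
  φ: degrees = first 2 digits = 0, minutes = 8.324; 0 + 8.324/60 = 0.1387333
  N ⇒ keep positive
  λ: degrees = first 3 digits = 24, minutes = 51.1926; 24 + 51.1926/60 = 24.8532100
  E → positive
Point 2:
  φ: 56 + 33.35/60 = 56.5558333
  hemisphere S, so the sign is −
  Longitude: 146 + 8.846/60 = 146.1474333
  hemisphere W, so the sign is −
Point 3:
  Lat: split at 2 digits → 52° and 18.7156′; 52 + 18.7156/60 = 52.3119267
  hemisphere S, so the sign is −
  Lon: degrees = first 3 digits = 13, minutes = 52.198; 13 + 52.198/60 = 13.8699667
  W ⇒ negate
Point 4:
  Latitude: 7 + 3.3193/60 = 7.0553217
  hemisphere S, so the sign is −
  Longitude: 111 + 14.8794/60 = 111.2479900
  E → positive
Point 5:
  Latitude: 41′ + 2.09″ = 41.03483′; 5 + 41.03483/60 = 5.6839139
  S → negative
  Lon: 11′ + 52″ = 11.86667′; 53 + 11.86667/60 = 53.1977778
  E → positive
Point 6:
  Lat: 18 + 44/60 + 53.1/3600 = 18.7480833
  S → negative
  Lon: 106° + 47/60 + 16.4/3600 = 106 + 0.783333 + 0.004556 = 106.7878889
  W ⇒ negate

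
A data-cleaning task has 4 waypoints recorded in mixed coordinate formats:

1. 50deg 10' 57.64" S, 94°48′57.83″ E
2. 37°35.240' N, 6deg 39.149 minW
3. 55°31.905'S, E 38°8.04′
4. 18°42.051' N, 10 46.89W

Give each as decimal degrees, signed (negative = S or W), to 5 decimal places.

Point 1:
  Latitude: 50 + 10/60 + 57.64/3600 = 50.182678
  S ⇒ negate
  λ: 48′ + 57.83″ = 48.96383′; 94 + 48.96383/60 = 94.816064
  E → positive
Point 2:
  Latitude: 37 + 35.24/60 = 37.587333
  N ⇒ keep positive
  Longitude: 6 + 39.149/60 = 6.652483
  W ⇒ negate
Point 3:
  Lat: 55 + 31.905/60 = 55.531750
  hemisphere S, so the sign is −
  Lon: 38 + 8.04/60 = 38.134000
  E → positive
Point 4:
  Lat: 18 + 42.051/60 = 18.700850
  N ⇒ keep positive
  Lon: 46.89′ = 0.781500°; total 10.781500
  hemisphere W, so the sign is −

1. -50.18268, 94.81606
2. 37.58733, -6.65248
3. -55.53175, 38.13400
4. 18.70085, -10.78150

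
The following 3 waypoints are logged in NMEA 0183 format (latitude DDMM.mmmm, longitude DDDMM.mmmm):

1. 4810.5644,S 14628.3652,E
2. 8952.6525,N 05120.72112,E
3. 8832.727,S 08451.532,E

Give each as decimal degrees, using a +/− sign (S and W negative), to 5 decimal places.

1. -48.17607, 146.47275
2. 89.87754, 51.34535
3. -88.54545, 84.85887

Point 1:
  Latitude: split at 2 digits → 48° and 10.5644′; 48 + 10.5644/60 = 48.176073
  S → negative
  Lon: split at 3 digits → 146° and 28.3652′; 146 + 28.3652/60 = 146.472753
  E ⇒ keep positive
Point 2:
  Lat: degrees = first 2 digits = 89, minutes = 52.6525; 89 + 52.6525/60 = 89.877542
  N → positive
  Longitude: split at 3 digits → 051° and 20.72112′; 51 + 20.72112/60 = 51.345352
  E ⇒ keep positive
Point 3:
  φ: split at 2 digits → 88° and 32.727′; 88 + 32.727/60 = 88.545450
  S → negative
  λ: split at 3 digits → 084° and 51.532′; 84 + 51.532/60 = 84.858867
  E ⇒ keep positive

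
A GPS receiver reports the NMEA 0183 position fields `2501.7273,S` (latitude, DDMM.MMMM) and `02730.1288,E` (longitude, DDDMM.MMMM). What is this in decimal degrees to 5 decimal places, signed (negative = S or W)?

Lat: split at 2 digits → 25° and 1.7273′; 25 + 1.7273/60 = 25.028788
hemisphere S, so the sign is −
λ: degrees = first 3 digits = 27, minutes = 30.1288; 27 + 30.1288/60 = 27.502147
E → positive

-25.02879, 27.50215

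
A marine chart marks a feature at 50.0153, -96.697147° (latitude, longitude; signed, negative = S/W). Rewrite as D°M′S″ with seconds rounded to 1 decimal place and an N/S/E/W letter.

Latitude: 0.015300° → 0.91800′; 0.91800 × 60 = 55.080″
Longitude is negative → W; |value| = 96.697147
λ: 0.697147 × 60 = 41.82882′ → 41′, remainder × 60 = 49.729″

50°00′55.1″ N, 96°41′49.7″ W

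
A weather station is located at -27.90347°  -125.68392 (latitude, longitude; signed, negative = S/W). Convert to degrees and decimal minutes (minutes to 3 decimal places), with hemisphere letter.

27° 54.208′ S, 125° 41.035′ W

Latitude is negative → S; |value| = 27.903470
Latitude: minutes = (27.903470 − 27) × 60 = 54.20820
Longitude is negative → W; |value| = 125.683920
Longitude: 125° + 0.683920 × 60 = 125° 41.03520′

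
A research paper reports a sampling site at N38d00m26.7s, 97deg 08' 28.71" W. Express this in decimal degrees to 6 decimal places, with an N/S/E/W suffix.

38.007417° N, 97.141308° W

Latitude: 38 + 0/60 + 26.7/3600 = 38.0074167
λ: 8′ + 28.71″ = 8.47850′; 97 + 8.47850/60 = 97.1413083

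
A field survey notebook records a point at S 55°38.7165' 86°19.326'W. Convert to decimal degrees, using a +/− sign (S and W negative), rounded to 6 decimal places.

Lat: 38.7165′ = 0.645275°; total 55.6452750
S → negative
Longitude: 19.326′ = 0.322100°; total 86.3221000
hemisphere W, so the sign is −

-55.645275, -86.322100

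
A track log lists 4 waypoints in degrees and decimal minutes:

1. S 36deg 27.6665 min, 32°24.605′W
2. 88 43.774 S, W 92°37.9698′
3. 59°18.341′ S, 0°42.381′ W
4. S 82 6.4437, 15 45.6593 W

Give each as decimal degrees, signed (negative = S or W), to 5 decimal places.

1. -36.46111, -32.41008
2. -88.72957, -92.63283
3. -59.30568, -0.70635
4. -82.10740, -15.76099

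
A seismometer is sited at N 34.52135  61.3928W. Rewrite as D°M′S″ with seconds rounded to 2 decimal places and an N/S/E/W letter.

Latitude: 0.521350 × 60 = 31.28100′ → 31′, remainder × 60 = 16.8600″
λ: whole degrees 61; 23.56800′ → 23′ and 34.0800″

34°31′16.86″ N, 61°23′34.08″ W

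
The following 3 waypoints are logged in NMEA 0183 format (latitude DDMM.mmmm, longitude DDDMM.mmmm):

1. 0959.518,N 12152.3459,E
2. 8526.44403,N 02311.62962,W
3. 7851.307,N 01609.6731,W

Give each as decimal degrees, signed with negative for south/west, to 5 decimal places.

1. 9.99197, 121.87243
2. 85.44073, -23.19383
3. 78.85512, -16.16122

Point 1:
  Latitude: split at 2 digits → 09° and 59.518′; 9 + 59.518/60 = 9.991967
  N → positive
  λ: degrees = first 3 digits = 121, minutes = 52.3459; 121 + 52.3459/60 = 121.872432
  E → positive
Point 2:
  Lat: degrees = first 2 digits = 85, minutes = 26.44403; 85 + 26.44403/60 = 85.440734
  N → positive
  Lon: degrees = first 3 digits = 23, minutes = 11.62962; 23 + 11.62962/60 = 23.193827
  W ⇒ negate
Point 3:
  Latitude: degrees = first 2 digits = 78, minutes = 51.307; 78 + 51.307/60 = 78.855117
  N ⇒ keep positive
  Longitude: split at 3 digits → 016° and 9.6731′; 16 + 9.6731/60 = 16.161218
  W → negative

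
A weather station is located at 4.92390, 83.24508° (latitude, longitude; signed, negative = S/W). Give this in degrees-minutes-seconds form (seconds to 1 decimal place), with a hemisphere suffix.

Latitude: 0.923900° → 55.43400′; 0.43400 × 60 = 26.040″
Longitude: 0.245080° → 14.70480′; 0.70480 × 60 = 42.288″

4°55′26.0″ N, 83°14′42.3″ E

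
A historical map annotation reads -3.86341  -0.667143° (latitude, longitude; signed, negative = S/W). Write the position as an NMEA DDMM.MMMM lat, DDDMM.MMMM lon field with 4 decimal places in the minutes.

0351.8046,S / 00040.0286,W

Latitude is negative → S; |value| = 3.863410
φ: 3° + 0.863410 × 60 = 3° 51.804600′
Longitude is negative → W; |value| = 0.667143
Lon: fractional part 0.667143 → 40.028580 minutes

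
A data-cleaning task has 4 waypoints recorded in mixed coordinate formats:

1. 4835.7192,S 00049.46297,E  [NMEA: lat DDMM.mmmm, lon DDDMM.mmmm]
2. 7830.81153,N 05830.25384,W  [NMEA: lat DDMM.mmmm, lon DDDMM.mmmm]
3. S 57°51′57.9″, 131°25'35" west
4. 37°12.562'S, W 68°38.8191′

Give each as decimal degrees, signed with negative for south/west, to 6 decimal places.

1. -48.595320, 0.824383
2. 78.513526, -58.504231
3. -57.866083, -131.426389
4. -37.209367, -68.646985

Point 1:
  Lat: split at 2 digits → 48° and 35.7192′; 48 + 35.7192/60 = 48.5953200
  hemisphere S, so the sign is −
  λ: split at 3 digits → 000° and 49.46297′; 0 + 49.46297/60 = 0.8243828
  E → positive
Point 2:
  Latitude: degrees = first 2 digits = 78, minutes = 30.81153; 78 + 30.81153/60 = 78.5135255
  N → positive
  λ: degrees = first 3 digits = 58, minutes = 30.25384; 58 + 30.25384/60 = 58.5042307
  hemisphere W, so the sign is −
Point 3:
  Latitude: 57 + 51/60 + 57.9/3600 = 57.8660833
  S → negative
  Longitude: 131° + 25/60 + 35/3600 = 131 + 0.416667 + 0.009722 = 131.4263889
  W → negative
Point 4:
  Latitude: 12.562′ = 0.209367°; total 37.2093667
  hemisphere S, so the sign is −
  λ: 68 + 38.8191/60 = 68.6469850
  W → negative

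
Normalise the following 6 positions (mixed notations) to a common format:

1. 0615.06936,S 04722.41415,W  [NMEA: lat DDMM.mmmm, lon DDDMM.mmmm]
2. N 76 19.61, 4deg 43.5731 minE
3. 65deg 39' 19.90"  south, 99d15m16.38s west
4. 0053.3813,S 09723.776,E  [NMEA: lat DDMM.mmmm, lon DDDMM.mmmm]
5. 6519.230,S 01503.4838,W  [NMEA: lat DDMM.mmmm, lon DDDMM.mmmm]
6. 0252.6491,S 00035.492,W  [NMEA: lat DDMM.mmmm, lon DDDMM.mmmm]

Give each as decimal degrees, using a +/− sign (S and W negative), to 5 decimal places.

1. -6.25116, -47.37357
2. 76.32683, 4.72622
3. -65.65553, -99.25455
4. -0.88969, 97.39627
5. -65.32050, -15.05806
6. -2.87749, -0.59153

Point 1:
  Lat: degrees = first 2 digits = 6, minutes = 15.06936; 6 + 15.06936/60 = 6.251156
  hemisphere S, so the sign is −
  Lon: degrees = first 3 digits = 47, minutes = 22.41415; 47 + 22.41415/60 = 47.373569
  hemisphere W, so the sign is −
Point 2:
  Lat: 76 + 19.61/60 = 76.326833
  N → positive
  Lon: 4 + 43.5731/60 = 4.726218
  E ⇒ keep positive
Point 3:
  Lat: 65 + 39/60 + 19.9/3600 = 65.655528
  hemisphere S, so the sign is −
  λ: 99 + 15/60 + 16.38/3600 = 99.254550
  W → negative
Point 4:
  Lat: split at 2 digits → 00° and 53.3813′; 0 + 53.3813/60 = 0.889688
  hemisphere S, so the sign is −
  λ: split at 3 digits → 097° and 23.776′; 97 + 23.776/60 = 97.396267
  E → positive
Point 5:
  φ: degrees = first 2 digits = 65, minutes = 19.23; 65 + 19.23/60 = 65.320500
  S ⇒ negate
  Lon: split at 3 digits → 015° and 3.4838′; 15 + 3.4838/60 = 15.058063
  W → negative
Point 6:
  Lat: degrees = first 2 digits = 2, minutes = 52.6491; 2 + 52.6491/60 = 2.877485
  hemisphere S, so the sign is −
  Longitude: split at 3 digits → 000° and 35.492′; 0 + 35.492/60 = 0.591533
  W → negative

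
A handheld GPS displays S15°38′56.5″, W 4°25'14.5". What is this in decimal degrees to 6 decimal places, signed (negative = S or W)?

Latitude: 15 + 38/60 + 56.5/3600 = 15.6490278
hemisphere S, so the sign is −
λ: 4° + 25/60 + 14.5/3600 = 4 + 0.416667 + 0.004028 = 4.4206944
hemisphere W, so the sign is −

-15.649028, -4.420694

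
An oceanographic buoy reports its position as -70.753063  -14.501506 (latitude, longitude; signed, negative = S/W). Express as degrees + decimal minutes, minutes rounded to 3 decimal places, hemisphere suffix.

70° 45.184′ S, 14° 30.090′ W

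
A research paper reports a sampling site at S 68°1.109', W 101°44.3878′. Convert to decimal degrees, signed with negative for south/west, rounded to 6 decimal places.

Lat: 1.109′ = 0.018483°; total 68.0184833
S → negative
Longitude: 44.3878′ = 0.739797°; total 101.7397967
hemisphere W, so the sign is −

-68.018483, -101.739797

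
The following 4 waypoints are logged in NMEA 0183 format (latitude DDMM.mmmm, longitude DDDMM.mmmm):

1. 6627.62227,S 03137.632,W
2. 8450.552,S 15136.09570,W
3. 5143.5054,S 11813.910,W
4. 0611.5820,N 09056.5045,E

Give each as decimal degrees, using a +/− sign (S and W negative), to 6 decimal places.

1. -66.460371, -31.627200
2. -84.842533, -151.601595
3. -51.725090, -118.231833
4. 6.193033, 90.941742

Point 1:
  Lat: degrees = first 2 digits = 66, minutes = 27.62227; 66 + 27.62227/60 = 66.4603712
  S ⇒ negate
  Lon: degrees = first 3 digits = 31, minutes = 37.632; 31 + 37.632/60 = 31.6272000
  W ⇒ negate
Point 2:
  Lat: degrees = first 2 digits = 84, minutes = 50.552; 84 + 50.552/60 = 84.8425333
  S ⇒ negate
  Lon: split at 3 digits → 151° and 36.0957′; 151 + 36.0957/60 = 151.6015950
  hemisphere W, so the sign is −
Point 3:
  Latitude: split at 2 digits → 51° and 43.5054′; 51 + 43.5054/60 = 51.7250900
  S ⇒ negate
  Longitude: degrees = first 3 digits = 118, minutes = 13.91; 118 + 13.91/60 = 118.2318333
  W ⇒ negate
Point 4:
  Lat: degrees = first 2 digits = 6, minutes = 11.582; 6 + 11.582/60 = 6.1930333
  N ⇒ keep positive
  Lon: degrees = first 3 digits = 90, minutes = 56.5045; 90 + 56.5045/60 = 90.9417417
  E ⇒ keep positive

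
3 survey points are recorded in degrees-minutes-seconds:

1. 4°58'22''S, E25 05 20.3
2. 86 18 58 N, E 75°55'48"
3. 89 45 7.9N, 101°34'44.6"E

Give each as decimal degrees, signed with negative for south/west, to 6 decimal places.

1. -4.972778, 25.088972
2. 86.316111, 75.930000
3. 89.752194, 101.579056

Point 1:
  Lat: 4° + 58/60 + 22/3600 = 4 + 0.966667 + 0.006111 = 4.9727778
  hemisphere S, so the sign is −
  Lon: 5′ + 20.3″ = 5.33833′; 25 + 5.33833/60 = 25.0889722
  E ⇒ keep positive
Point 2:
  φ: 18′ + 58″ = 18.96667′; 86 + 18.96667/60 = 86.3161111
  N ⇒ keep positive
  λ: 75 + 55/60 + 48/3600 = 75.9300000
  E ⇒ keep positive
Point 3:
  φ: 45′ + 7.9″ = 45.13167′; 89 + 45.13167/60 = 89.7521944
  N ⇒ keep positive
  Lon: 101° + 34/60 + 44.6/3600 = 101 + 0.566667 + 0.012389 = 101.5790556
  E ⇒ keep positive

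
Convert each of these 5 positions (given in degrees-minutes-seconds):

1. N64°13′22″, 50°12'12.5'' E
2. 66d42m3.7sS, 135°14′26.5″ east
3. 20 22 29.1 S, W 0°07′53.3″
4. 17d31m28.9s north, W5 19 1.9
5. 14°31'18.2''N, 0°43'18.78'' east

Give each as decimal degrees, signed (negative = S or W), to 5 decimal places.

1. 64.22278, 50.20347
2. -66.70103, 135.24069
3. -20.37475, -0.13147
4. 17.52469, -5.31719
5. 14.52172, 0.72188

Point 1:
  Lat: 64 + 13/60 + 22/3600 = 64.222778
  N ⇒ keep positive
  Longitude: 50° + 12/60 + 12.5/3600 = 50 + 0.200000 + 0.003472 = 50.203472
  E → positive
Point 2:
  φ: 66 + 42/60 + 3.7/3600 = 66.701028
  S → negative
  λ: 135 + 14/60 + 26.5/3600 = 135.240694
  E → positive
Point 3:
  Lat: 22′ + 29.1″ = 22.48500′; 20 + 22.48500/60 = 20.374750
  hemisphere S, so the sign is −
  Longitude: 7′ + 53.3″ = 7.88833′; 0 + 7.88833/60 = 0.131472
  W ⇒ negate
Point 4:
  Latitude: 31′ + 28.9″ = 31.48167′; 17 + 31.48167/60 = 17.524694
  N ⇒ keep positive
  Longitude: 5 + 19/60 + 1.9/3600 = 5.317194
  hemisphere W, so the sign is −
Point 5:
  φ: 31′ + 18.2″ = 31.30333′; 14 + 31.30333/60 = 14.521722
  N → positive
  λ: 43′ + 18.78″ = 43.31300′; 0 + 43.31300/60 = 0.721883
  E → positive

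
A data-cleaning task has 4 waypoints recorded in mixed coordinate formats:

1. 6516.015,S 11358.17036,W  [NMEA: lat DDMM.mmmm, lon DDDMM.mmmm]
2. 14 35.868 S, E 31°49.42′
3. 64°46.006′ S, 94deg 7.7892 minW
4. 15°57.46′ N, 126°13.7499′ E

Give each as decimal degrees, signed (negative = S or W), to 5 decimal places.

1. -65.26692, -113.96951
2. -14.59780, 31.82367
3. -64.76677, -94.12982
4. 15.95767, 126.22917

Point 1:
  Lat: split at 2 digits → 65° and 16.015′; 65 + 16.015/60 = 65.266917
  S ⇒ negate
  λ: degrees = first 3 digits = 113, minutes = 58.17036; 113 + 58.17036/60 = 113.969506
  W → negative
Point 2:
  φ: 35.868′ = 0.597800°; total 14.597800
  S → negative
  Longitude: 49.42′ = 0.823667°; total 31.823667
  E ⇒ keep positive
Point 3:
  Latitude: 64 + 46.006/60 = 64.766767
  S ⇒ negate
  Longitude: 94 + 7.7892/60 = 94.129820
  hemisphere W, so the sign is −
Point 4:
  φ: 57.46′ = 0.957667°; total 15.957667
  N ⇒ keep positive
  λ: 13.7499′ = 0.229165°; total 126.229165
  E ⇒ keep positive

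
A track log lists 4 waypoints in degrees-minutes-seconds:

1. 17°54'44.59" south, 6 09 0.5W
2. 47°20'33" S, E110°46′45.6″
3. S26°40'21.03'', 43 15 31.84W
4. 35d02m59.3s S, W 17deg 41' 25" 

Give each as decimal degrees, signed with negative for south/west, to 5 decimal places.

Point 1:
  Latitude: 54′ + 44.59″ = 54.74317′; 17 + 54.74317/60 = 17.912386
  S → negative
  Longitude: 6 + 9/60 + 0.5/3600 = 6.150139
  W → negative
Point 2:
  Lat: 47 + 20/60 + 33/3600 = 47.342500
  S → negative
  Longitude: 110 + 46/60 + 45.6/3600 = 110.779333
  E → positive
Point 3:
  Latitude: 40′ + 21.03″ = 40.35050′; 26 + 40.35050/60 = 26.672508
  S → negative
  Longitude: 15′ + 31.84″ = 15.53067′; 43 + 15.53067/60 = 43.258844
  hemisphere W, so the sign is −
Point 4:
  φ: 35 + 2/60 + 59.3/3600 = 35.049806
  S ⇒ negate
  λ: 17 + 41/60 + 25/3600 = 17.690278
  hemisphere W, so the sign is −

1. -17.91239, -6.15014
2. -47.34250, 110.77933
3. -26.67251, -43.25884
4. -35.04981, -17.69028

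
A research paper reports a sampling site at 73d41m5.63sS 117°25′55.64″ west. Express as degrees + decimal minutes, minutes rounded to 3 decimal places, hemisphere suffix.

Lat: 41 + 5.63/60 = 41.09383′
Longitude: 25 + 55.64/60 = 25.92733′

73° 41.094′ S, 117° 25.927′ W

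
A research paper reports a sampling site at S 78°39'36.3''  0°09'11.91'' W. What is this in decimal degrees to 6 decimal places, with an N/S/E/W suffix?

φ: 78° + 39/60 + 36.3/3600 = 78 + 0.650000 + 0.010083 = 78.6600833
Lon: 0 + 9/60 + 11.91/3600 = 0.1533083

78.660083° S, 0.153308° W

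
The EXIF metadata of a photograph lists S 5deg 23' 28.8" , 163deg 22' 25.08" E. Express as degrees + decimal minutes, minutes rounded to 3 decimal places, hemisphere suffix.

5° 23.480′ S, 163° 22.418′ E

Lat: 23 + 28.8/60 = 23.48000′
Longitude: seconds/60 = 0.41800; minutes = 22 + 0.41800 = 22.41800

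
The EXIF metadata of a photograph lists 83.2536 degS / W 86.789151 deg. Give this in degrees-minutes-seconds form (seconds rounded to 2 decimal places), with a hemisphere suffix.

83°15′12.96″ S, 86°47′20.94″ W

Latitude: 0.253600° → 15.21600′; 0.21600 × 60 = 12.9600″
λ: 0.789151° → 47.34906′; 0.34906 × 60 = 20.9436″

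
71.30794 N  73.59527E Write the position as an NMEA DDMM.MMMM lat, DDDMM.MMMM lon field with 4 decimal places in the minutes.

7118.4764,N / 07335.7162,E

φ: fractional part 0.307940 → 18.476400 minutes
Lon: minutes = (73.595270 − 73) × 60 = 35.716200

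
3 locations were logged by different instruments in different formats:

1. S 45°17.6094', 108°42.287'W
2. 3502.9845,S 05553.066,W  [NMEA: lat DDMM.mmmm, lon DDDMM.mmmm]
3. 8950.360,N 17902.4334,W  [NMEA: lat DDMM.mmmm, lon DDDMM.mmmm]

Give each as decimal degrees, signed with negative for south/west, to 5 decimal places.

Point 1:
  Lat: 17.6094′ = 0.293490°; total 45.293490
  S ⇒ negate
  λ: 42.287′ = 0.704783°; total 108.704783
  W ⇒ negate
Point 2:
  φ: split at 2 digits → 35° and 2.9845′; 35 + 2.9845/60 = 35.049742
  hemisphere S, so the sign is −
  λ: degrees = first 3 digits = 55, minutes = 53.066; 55 + 53.066/60 = 55.884433
  W ⇒ negate
Point 3:
  Lat: degrees = first 2 digits = 89, minutes = 50.36; 89 + 50.36/60 = 89.839333
  N ⇒ keep positive
  Lon: split at 3 digits → 179° and 2.4334′; 179 + 2.4334/60 = 179.040557
  hemisphere W, so the sign is −

1. -45.29349, -108.70478
2. -35.04974, -55.88443
3. 89.83933, -179.04056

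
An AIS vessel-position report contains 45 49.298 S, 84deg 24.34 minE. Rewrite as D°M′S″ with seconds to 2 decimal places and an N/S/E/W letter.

Lat: 49.29800′ → 49′ and 0.29800 × 60 = 17.8800″
λ: 24.34000′ → 24′ and 0.34000 × 60 = 20.4000″

45°49′17.88″ S, 84°24′20.40″ E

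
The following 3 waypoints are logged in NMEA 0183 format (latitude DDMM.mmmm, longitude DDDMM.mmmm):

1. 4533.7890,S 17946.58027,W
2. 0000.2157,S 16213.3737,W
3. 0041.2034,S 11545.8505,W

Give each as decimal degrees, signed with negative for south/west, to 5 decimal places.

Point 1:
  Latitude: degrees = first 2 digits = 45, minutes = 33.789; 45 + 33.789/60 = 45.563150
  hemisphere S, so the sign is −
  λ: degrees = first 3 digits = 179, minutes = 46.58027; 179 + 46.58027/60 = 179.776338
  W → negative
Point 2:
  Lat: degrees = first 2 digits = 0, minutes = 0.2157; 0 + 0.2157/60 = 0.003595
  hemisphere S, so the sign is −
  Lon: degrees = first 3 digits = 162, minutes = 13.3737; 162 + 13.3737/60 = 162.222895
  W → negative
Point 3:
  φ: split at 2 digits → 00° and 41.2034′; 0 + 41.2034/60 = 0.686723
  S ⇒ negate
  λ: split at 3 digits → 115° and 45.8505′; 115 + 45.8505/60 = 115.764175
  W ⇒ negate

1. -45.56315, -179.77634
2. -0.00360, -162.22290
3. -0.68672, -115.76418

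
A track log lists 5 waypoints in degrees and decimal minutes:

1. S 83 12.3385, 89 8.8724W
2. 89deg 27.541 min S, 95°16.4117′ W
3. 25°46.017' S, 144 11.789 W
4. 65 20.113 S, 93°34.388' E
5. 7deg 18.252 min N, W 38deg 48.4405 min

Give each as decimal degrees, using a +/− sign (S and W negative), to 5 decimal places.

Point 1:
  Latitude: 83 + 12.3385/60 = 83.205642
  S → negative
  Longitude: 89 + 8.8724/60 = 89.147873
  W ⇒ negate
Point 2:
  Latitude: 27.541′ = 0.459017°; total 89.459017
  hemisphere S, so the sign is −
  Longitude: 95 + 16.4117/60 = 95.273528
  hemisphere W, so the sign is −
Point 3:
  φ: 25 + 46.017/60 = 25.766950
  hemisphere S, so the sign is −
  Lon: 11.789′ = 0.196483°; total 144.196483
  W ⇒ negate
Point 4:
  Lat: 65 + 20.113/60 = 65.335217
  S ⇒ negate
  Lon: 34.388′ = 0.573133°; total 93.573133
  E → positive
Point 5:
  Lat: 18.252′ = 0.304200°; total 7.304200
  N → positive
  Lon: 48.4405′ = 0.807342°; total 38.807342
  W ⇒ negate

1. -83.20564, -89.14787
2. -89.45902, -95.27353
3. -25.76695, -144.19648
4. -65.33522, 93.57313
5. 7.30420, -38.80734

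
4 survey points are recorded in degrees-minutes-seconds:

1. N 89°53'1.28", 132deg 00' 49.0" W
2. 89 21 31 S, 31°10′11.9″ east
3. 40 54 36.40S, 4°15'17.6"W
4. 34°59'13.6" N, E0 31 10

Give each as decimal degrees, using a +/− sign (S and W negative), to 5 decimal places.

1. 89.88369, -132.01361
2. -89.35861, 31.16997
3. -40.91011, -4.25489
4. 34.98711, 0.51944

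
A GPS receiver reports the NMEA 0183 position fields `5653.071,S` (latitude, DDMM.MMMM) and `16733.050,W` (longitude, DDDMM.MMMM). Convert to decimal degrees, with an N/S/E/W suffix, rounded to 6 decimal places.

56.884517° S, 167.550833° W

Lat: degrees = first 2 digits = 56, minutes = 53.071; 56 + 53.071/60 = 56.8845167
Longitude: split at 3 digits → 167° and 33.05′; 167 + 33.05/60 = 167.5508333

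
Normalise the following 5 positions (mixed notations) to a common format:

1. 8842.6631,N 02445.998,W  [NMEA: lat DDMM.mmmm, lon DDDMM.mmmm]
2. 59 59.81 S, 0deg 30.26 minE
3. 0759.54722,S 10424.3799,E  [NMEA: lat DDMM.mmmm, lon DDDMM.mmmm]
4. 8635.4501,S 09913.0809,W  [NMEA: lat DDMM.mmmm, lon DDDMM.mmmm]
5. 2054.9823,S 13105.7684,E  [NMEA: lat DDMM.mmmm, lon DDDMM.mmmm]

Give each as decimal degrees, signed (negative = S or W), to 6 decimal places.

Point 1:
  φ: degrees = first 2 digits = 88, minutes = 42.6631; 88 + 42.6631/60 = 88.7110517
  N → positive
  Lon: degrees = first 3 digits = 24, minutes = 45.998; 24 + 45.998/60 = 24.7666333
  W ⇒ negate
Point 2:
  Lat: 59 + 59.81/60 = 59.9968333
  S ⇒ negate
  Lon: 30.26′ = 0.504333°; total 0.5043333
  E → positive
Point 3:
  Lat: degrees = first 2 digits = 7, minutes = 59.54722; 7 + 59.54722/60 = 7.9924537
  hemisphere S, so the sign is −
  Lon: split at 3 digits → 104° and 24.3799′; 104 + 24.3799/60 = 104.4063317
  E ⇒ keep positive
Point 4:
  Lat: degrees = first 2 digits = 86, minutes = 35.4501; 86 + 35.4501/60 = 86.5908350
  S → negative
  λ: degrees = first 3 digits = 99, minutes = 13.0809; 99 + 13.0809/60 = 99.2180150
  W → negative
Point 5:
  φ: degrees = first 2 digits = 20, minutes = 54.9823; 20 + 54.9823/60 = 20.9163717
  S → negative
  Lon: split at 3 digits → 131° and 5.7684′; 131 + 5.7684/60 = 131.0961400
  E → positive

1. 88.711052, -24.766633
2. -59.996833, 0.504333
3. -7.992454, 104.406332
4. -86.590835, -99.218015
5. -20.916372, 131.096140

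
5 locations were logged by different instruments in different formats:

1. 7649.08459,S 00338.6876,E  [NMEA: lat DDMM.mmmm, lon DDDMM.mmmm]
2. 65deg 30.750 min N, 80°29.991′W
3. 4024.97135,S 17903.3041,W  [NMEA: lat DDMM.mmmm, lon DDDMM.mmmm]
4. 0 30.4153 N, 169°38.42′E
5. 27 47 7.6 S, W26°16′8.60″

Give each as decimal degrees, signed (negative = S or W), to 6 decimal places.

Point 1:
  φ: split at 2 digits → 76° and 49.08459′; 76 + 49.08459/60 = 76.8180765
  S → negative
  Lon: degrees = first 3 digits = 3, minutes = 38.6876; 3 + 38.6876/60 = 3.6447933
  E ⇒ keep positive
Point 2:
  φ: 65 + 30.75/60 = 65.5125000
  N ⇒ keep positive
  λ: 80 + 29.991/60 = 80.4998500
  W → negative
Point 3:
  φ: degrees = first 2 digits = 40, minutes = 24.97135; 40 + 24.97135/60 = 40.4161892
  S → negative
  Longitude: degrees = first 3 digits = 179, minutes = 3.3041; 179 + 3.3041/60 = 179.0550683
  W → negative
Point 4:
  Latitude: 30.4153′ = 0.506922°; total 0.5069217
  N → positive
  Lon: 169 + 38.42/60 = 169.6403333
  E → positive
Point 5:
  Lat: 27 + 47/60 + 7.6/3600 = 27.7854444
  S ⇒ negate
  λ: 26 + 16/60 + 8.6/3600 = 26.2690556
  W → negative

1. -76.818077, 3.644793
2. 65.512500, -80.499850
3. -40.416189, -179.055068
4. 0.506922, 169.640333
5. -27.785444, -26.269056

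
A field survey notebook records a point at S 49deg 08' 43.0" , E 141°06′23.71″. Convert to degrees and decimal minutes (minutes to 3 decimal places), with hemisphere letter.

Lat: 8 + 43/60 = 8.71667′
Longitude: seconds/60 = 0.39517; minutes = 6 + 0.39517 = 6.39517

49° 8.717′ S, 141° 6.395′ E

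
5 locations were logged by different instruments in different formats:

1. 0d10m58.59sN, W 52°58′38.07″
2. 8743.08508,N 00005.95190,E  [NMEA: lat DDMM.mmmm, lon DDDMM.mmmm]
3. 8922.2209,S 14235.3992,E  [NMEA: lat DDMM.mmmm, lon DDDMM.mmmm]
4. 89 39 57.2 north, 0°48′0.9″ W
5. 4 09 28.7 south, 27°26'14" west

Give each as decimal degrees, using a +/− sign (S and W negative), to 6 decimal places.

1. 0.182942, -52.977242
2. 87.718085, 0.099198
3. -89.370348, 142.589987
4. 89.665889, -0.800250
5. -4.157972, -27.437222

Point 1:
  φ: 0 + 10/60 + 58.59/3600 = 0.1829417
  N ⇒ keep positive
  λ: 52° + 58/60 + 38.07/3600 = 52 + 0.966667 + 0.010575 = 52.9772417
  W → negative
Point 2:
  Lat: split at 2 digits → 87° and 43.08508′; 87 + 43.08508/60 = 87.7180847
  N → positive
  Longitude: split at 3 digits → 000° and 5.9519′; 0 + 5.9519/60 = 0.0991983
  E → positive
Point 3:
  Lat: split at 2 digits → 89° and 22.2209′; 89 + 22.2209/60 = 89.3703483
  hemisphere S, so the sign is −
  λ: split at 3 digits → 142° and 35.3992′; 142 + 35.3992/60 = 142.5899867
  E → positive
Point 4:
  Latitude: 89 + 39/60 + 57.2/3600 = 89.6658889
  N → positive
  Longitude: 0° + 48/60 + 0.9/3600 = 0 + 0.800000 + 0.000250 = 0.8002500
  hemisphere W, so the sign is −
Point 5:
  Lat: 4 + 9/60 + 28.7/3600 = 4.1579722
  S → negative
  λ: 27 + 26/60 + 14/3600 = 27.4372222
  W ⇒ negate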